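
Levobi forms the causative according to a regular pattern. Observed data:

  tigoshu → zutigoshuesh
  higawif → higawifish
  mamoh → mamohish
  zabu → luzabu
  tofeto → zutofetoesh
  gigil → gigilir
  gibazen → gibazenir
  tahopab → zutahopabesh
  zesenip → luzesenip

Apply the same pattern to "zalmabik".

luzalmabik

tigoshu and zabu both end in -u yet inflect differently (zutigoshuesh, luzabu), so the final letter is not what conditions the rule; the first letter is.
"zalmabik" begins with z-. The stems beginning with z- (zabu → luzabu, zesenip → luzesenip) add the prefix lu-.
So zalmabik → luzalmabik.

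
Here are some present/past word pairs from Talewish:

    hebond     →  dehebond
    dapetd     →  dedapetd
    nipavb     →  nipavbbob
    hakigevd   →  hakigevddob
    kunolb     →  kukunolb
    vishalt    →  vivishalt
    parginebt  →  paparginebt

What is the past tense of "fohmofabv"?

fofohmofabv

hebond and hakigevd both end in -d yet inflect differently (dehebond, hakigevddob), so the final letter is not what conditions the rule; the second-to-last letter is.
"fohmofabv" has second-to-last letter 'b'. The one such stem in the data (parginebt → paparginebt) repeats the first consonant+vowel as a prefix (as do kunolb, vishalt), so the same rule applies.
The other patterns: stems whose second-to-last letter is 'n' or 't' add the prefix de-; stems whose second-to-last letter is 'v' double the final consonant and add -ob.
So fohmofabv → fofohmofabv.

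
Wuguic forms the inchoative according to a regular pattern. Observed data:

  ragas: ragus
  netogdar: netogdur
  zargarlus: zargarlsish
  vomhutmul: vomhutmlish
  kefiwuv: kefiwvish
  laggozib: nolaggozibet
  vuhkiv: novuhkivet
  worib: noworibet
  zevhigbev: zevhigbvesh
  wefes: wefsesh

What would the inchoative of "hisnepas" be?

ragas and zargarlus both end in -s yet inflect differently (ragus, zargarlsish), so the final letter is not what conditions the rule; the last vowel is.
"hisnepas" has last vowel 'a'. The stems whose last vowel is 'a' (ragas → ragus, netogdar → netogdur) change the last vowel to 'u'.
So hisnepas → hisnepus.

hisnepus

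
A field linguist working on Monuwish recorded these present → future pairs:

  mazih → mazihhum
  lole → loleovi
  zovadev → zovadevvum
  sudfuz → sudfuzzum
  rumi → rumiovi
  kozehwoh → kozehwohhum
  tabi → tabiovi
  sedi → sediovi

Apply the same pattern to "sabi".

"sabi" ends in -i. The stems ending in -i (tabi → tabiovi, sedi → sediovi, rumi → rumiovi) add -ovi.
So sabi → sabiovi.

sabiovi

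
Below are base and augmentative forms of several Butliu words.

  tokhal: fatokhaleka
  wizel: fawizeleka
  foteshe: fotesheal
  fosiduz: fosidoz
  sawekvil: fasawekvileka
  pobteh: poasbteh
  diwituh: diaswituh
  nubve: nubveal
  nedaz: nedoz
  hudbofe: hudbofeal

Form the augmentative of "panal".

fapanaleka

"panal" ends in -l. The stems ending in -l (wizel → fawizeleka, tokhal → fatokhaleka, sawekvil → fasawekvileka) add fa- … -eka around the stem.
The other patterns: stems ending in -z change the last vowel to 'o'; stems ending in -e add -al; stems ending in -h insert -as- after the first vowel.
So panal → fapanaleka.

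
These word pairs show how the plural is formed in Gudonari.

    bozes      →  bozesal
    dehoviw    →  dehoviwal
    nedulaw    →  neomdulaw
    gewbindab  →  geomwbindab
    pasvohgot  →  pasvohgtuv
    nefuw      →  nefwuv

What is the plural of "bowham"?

dehoviw and nedulaw both end in -w yet inflect differently (dehoviwal, neomdulaw), so the final letter is not what conditions the rule; the last vowel is.
"bowham" has last vowel 'a'. The stems whose last vowel is 'a' (nedulaw → neomdulaw, gewbindab → geomwbindab) insert -om- after the first vowel.
So bowham → boomwham.

boomwham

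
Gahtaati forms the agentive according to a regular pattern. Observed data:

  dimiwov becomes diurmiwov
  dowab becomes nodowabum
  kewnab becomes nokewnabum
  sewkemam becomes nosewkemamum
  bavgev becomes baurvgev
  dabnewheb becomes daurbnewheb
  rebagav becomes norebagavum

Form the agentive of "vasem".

dowab and dabnewheb both end in -b yet inflect differently (nodowabum, daurbnewheb), so the final letter is not what conditions the rule; the last vowel is.
"vasem" has last vowel 'e'. The stems whose last vowel is 'e' (dabnewheb → daurbnewheb, bavgev → baurvgev) insert -ur- after the first vowel.
The other pattern: stems whose last vowel is 'a' add no- … -um around the stem.
So vasem → vaursem.

vaursem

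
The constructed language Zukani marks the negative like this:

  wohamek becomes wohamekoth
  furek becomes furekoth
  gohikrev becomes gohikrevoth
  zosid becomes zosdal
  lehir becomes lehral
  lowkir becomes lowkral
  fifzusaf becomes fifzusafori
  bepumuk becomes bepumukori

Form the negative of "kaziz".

kazzal

wohamek and bepumuk both end in -k yet inflect differently (wohamekoth, bepumukori), so the final letter is not what conditions the rule; the last vowel is.
"kaziz" has last vowel 'i'. The stems whose last vowel is 'i' (zosid → zosdal, lehir → lehral, lowkir → lowkral) delete the last vowel and add -al.
The other patterns: stems whose last vowel is 'e' add -oth; stems whose last vowel is 'a' or 'u' add -ori.
So kaziz → kazzal.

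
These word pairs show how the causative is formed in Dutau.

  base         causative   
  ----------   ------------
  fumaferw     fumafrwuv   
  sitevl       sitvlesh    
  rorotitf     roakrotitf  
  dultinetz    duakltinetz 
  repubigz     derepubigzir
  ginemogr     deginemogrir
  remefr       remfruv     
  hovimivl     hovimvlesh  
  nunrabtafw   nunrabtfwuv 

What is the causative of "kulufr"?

"kulufr" has second-to-last letter 'f'. The stems whose second-to-last letter is 'f' (remefr → remfruv, nunrabtafw → nunrabtfwuv) delete the last vowel and add -uv.
So kulufr → kulfruv.

kulfruv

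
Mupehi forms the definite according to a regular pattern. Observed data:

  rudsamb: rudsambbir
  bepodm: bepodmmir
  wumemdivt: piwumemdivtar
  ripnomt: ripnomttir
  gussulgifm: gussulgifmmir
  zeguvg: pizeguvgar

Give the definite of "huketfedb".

wumemdivt and ripnomt both end in -t yet inflect differently (piwumemdivtar, ripnomttir), so the final letter is not what conditions the rule; the second-to-last letter is.
"huketfedb" has second-to-last letter 'd'. The one such stem in the data (bepodm → bepodmmir) doubles the final consonant and adds -ir (as do rudsamb, ripnomt), so the same rule applies.
The other pattern: stems whose second-to-last letter is 'v' add pi- … -ar around the stem.
So huketfedb → huketfedbbir.

huketfedbbir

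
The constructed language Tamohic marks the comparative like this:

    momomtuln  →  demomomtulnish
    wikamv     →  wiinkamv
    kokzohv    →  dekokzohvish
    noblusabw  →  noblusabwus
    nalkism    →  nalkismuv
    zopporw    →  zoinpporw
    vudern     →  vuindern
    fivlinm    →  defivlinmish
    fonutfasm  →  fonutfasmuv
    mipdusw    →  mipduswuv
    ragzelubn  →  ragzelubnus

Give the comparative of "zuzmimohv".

zopporw and noblusabw both end in -w yet inflect differently (zoinpporw, noblusabwus), so the final letter is not what conditions the rule; the second-to-last letter is.
"zuzmimohv" has second-to-last letter 'h'. The one such stem in the data (kokzohv → dekokzohvish) adds de- … -ish around the stem, so the same rule applies.
The other patterns: stems whose second-to-last letter is 'm' or 'r' insert -in- after the first vowel; stems whose second-to-last letter is 'b' add -us; stems whose second-to-last letter is 's' add -uv.
So zuzmimohv → dezuzmimohvish.

dezuzmimohvish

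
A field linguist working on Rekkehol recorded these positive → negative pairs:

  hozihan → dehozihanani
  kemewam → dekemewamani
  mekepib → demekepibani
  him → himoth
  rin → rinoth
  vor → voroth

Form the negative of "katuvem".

dekatuvemani

kemewam and him both end in -m yet inflect differently (dekemewamani, himoth), so the final letter is not what conditions the rule; the number of vowels is.
"katuvem" has 3 vowels. The stems with 3 vowels (hozihan → dehozihanani, kemewam → dekemewamani, mekepib → demekepibani) add de- … -ani around the stem.
So katuvem → dekatuvemani.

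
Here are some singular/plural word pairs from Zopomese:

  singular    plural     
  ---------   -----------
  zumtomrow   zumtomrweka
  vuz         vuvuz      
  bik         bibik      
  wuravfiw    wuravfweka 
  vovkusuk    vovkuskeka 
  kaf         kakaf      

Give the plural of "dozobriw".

vovkusuk and bik both end in -k yet inflect differently (vovkuskeka, bibik), so the final letter is not what conditions the rule; the number of vowels is.
"dozobriw" has 3 vowels. The stems with 3 vowels (vovkusuk → vovkuskeka, zumtomrow → zumtomrweka, wuravfiw → wuravfweka) delete the last vowel and add -eka.
So dozobriw → dozobrweka.

dozobrweka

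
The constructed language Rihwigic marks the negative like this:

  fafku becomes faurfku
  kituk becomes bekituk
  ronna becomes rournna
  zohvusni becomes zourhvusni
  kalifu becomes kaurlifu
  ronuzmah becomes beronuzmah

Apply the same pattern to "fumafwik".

befumafwik

fafku and kituk both have last vowel 'u' yet inflect differently (faurfku, bekituk), so the last vowel is not what conditions the rule; whether the stem ends in a vowel or a consonant is.
"fumafwik" ends in a consonant. The stems ending in a consonant (kituk → bekituk, ronuzmah → beronuzmah) add the prefix be-.
So fumafwik → befumafwik.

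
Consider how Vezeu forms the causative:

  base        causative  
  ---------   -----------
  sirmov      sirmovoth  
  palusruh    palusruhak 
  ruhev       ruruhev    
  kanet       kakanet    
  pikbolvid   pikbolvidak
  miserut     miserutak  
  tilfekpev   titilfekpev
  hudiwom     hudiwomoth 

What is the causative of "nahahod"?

sirmov and ruhev both end in -v yet inflect differently (sirmovoth, ruruhev), so the final letter is not what conditions the rule; the last vowel is.
"nahahod" has last vowel 'o'. The stems whose last vowel is 'o' (hudiwom → hudiwomoth, sirmov → sirmovoth) add -oth.
The other patterns: stems whose last vowel is 'e' repeat the first consonant+vowel as a prefix; stems whose last vowel is 'i' or 'u' add -ak.
So nahahod → nahahodoth.

nahahodoth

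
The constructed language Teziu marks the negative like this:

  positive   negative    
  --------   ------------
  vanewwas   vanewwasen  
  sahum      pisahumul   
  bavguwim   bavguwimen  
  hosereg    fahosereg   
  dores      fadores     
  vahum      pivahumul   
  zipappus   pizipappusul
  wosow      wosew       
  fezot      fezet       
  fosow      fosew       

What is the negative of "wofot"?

wofet

vanewwas and dores both end in -s yet inflect differently (vanewwasen, fadores), so the final letter is not what conditions the rule; the last vowel is.
"wofot" has last vowel 'o'. The stems whose last vowel is 'o' (fezot → fezet, wosow → wosew, fosow → fosew) change the last vowel to 'e'.
The other patterns: stems whose last vowel is 'a' or 'i' add -en; stems whose last vowel is 'e' add the prefix fa-; stems whose last vowel is 'u' add pi- … -ul around the stem.
So wofot → wofet.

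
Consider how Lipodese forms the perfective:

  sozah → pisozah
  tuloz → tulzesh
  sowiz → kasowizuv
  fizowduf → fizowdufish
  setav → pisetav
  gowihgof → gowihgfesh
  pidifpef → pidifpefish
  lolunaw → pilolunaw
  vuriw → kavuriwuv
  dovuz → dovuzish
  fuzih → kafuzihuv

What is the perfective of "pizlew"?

pizlewish

sozah and fuzih both end in -h yet inflect differently (pisozah, kafuzihuv), so the final letter is not what conditions the rule; the last vowel is.
"pizlew" has last vowel 'e'. The one such stem in the data (pidifpef → pidifpefish) adds -ish, so the same rule applies.
The other patterns: stems whose last vowel is 'a' add the prefix pi-; stems whose last vowel is 'o' delete the last vowel and add -esh; stems whose last vowel is 'i' add ka- … -uv around the stem.
So pizlew → pizlewish.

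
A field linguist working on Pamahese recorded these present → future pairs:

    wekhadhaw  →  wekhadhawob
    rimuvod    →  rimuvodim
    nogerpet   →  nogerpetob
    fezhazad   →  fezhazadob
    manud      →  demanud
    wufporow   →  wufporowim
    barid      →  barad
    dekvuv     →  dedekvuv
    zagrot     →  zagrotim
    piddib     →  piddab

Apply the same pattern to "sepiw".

sepaw

"sepiw" has last vowel 'i'. The stems whose last vowel is 'i' (piddib → piddab, barid → barad) change the last vowel to 'a'.
The other patterns: stems whose last vowel is 'o' add -im; stems whose last vowel is 'u' add the prefix de-; stems whose last vowel is 'a' or 'e' add -ob.
So sepiw → sepaw.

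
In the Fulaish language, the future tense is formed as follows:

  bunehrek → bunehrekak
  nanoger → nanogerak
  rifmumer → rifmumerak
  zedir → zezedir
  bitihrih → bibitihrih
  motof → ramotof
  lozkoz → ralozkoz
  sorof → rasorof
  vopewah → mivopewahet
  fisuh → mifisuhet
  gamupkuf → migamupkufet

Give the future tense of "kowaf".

nanoger and zedir both end in -r yet inflect differently (nanogerak, zezedir), so the final letter is not what conditions the rule; the last vowel is.
"kowaf" has last vowel 'a'. The one such stem in the data (vopewah → mivopewahet) adds mi- … -et around the stem, so the same rule applies.
The other patterns: stems whose last vowel is 'e' add -ak; stems whose last vowel is 'i' repeat the first consonant+vowel as a prefix; stems whose last vowel is 'o' add the prefix ra-.
So kowaf → mikowafet.

mikowafet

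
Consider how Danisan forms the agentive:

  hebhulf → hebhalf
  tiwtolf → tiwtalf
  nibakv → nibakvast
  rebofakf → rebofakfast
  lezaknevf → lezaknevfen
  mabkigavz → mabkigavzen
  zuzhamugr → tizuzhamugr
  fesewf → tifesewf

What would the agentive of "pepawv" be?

tipepawv

hebhulf and rebofakf both end in -f yet inflect differently (hebhalf, rebofakfast), so the final letter is not what conditions the rule; the second-to-last letter is.
"pepawv" has second-to-last letter 'w'. The one such stem in the data (fesewf → tifesewf) adds the prefix ti-, so the same rule applies.
So pepawv → tipepawv.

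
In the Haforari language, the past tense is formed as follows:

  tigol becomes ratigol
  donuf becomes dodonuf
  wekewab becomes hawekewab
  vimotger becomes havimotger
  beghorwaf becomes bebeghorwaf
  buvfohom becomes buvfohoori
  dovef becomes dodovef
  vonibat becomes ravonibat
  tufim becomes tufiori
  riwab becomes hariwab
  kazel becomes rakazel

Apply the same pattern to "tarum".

"tarum" ends in -m. The stems ending in -m (buvfohom → buvfohoori, tufim → tufiori) drop the final letter and add -ori.
The other patterns: stems ending in -f repeat the first consonant+vowel as a prefix; stems ending in -l or -t add the prefix ra-; stems ending in -b or -r add the prefix ha-.
So tarum → taruori.

taruori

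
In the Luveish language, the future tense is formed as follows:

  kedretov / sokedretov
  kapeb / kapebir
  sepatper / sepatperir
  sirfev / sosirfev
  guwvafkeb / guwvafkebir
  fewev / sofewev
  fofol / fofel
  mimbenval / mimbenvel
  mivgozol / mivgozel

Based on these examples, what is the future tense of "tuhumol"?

kedretov and mivgozol both have last vowel 'o' yet inflect differently (sokedretov, mivgozel), so the last vowel is not what conditions the rule; the final letter is.
"tuhumol" ends in -l. The stems ending in -l (mivgozol → mivgozel, mimbenval → mimbenvel, fofol → fofel) change the last vowel to 'e'.
The other patterns: stems ending in -v add the prefix so-; stems ending in -b or -r add -ir.
So tuhumol → tuhumel.

tuhumel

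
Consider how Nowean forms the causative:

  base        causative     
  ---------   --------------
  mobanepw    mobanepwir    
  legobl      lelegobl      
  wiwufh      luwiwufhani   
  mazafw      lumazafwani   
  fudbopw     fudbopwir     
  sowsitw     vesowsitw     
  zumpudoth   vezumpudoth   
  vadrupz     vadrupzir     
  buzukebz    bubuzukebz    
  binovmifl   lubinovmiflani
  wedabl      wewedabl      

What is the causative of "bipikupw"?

zumpudoth and wiwufh both end in -h yet inflect differently (vezumpudoth, luwiwufhani), so the final letter is not what conditions the rule; the second-to-last letter is.
"bipikupw" has second-to-last letter 'p'. The stems whose second-to-last letter is 'p' (vadrupz → vadrupzir, fudbopw → fudbopwir, mobanepw → mobanepwir) add -ir.
The other patterns: stems whose second-to-last letter is 't' add the prefix ve-; stems whose second-to-last letter is 'f' add lu- … -ani around the stem; stems whose second-to-last letter is 'b' repeat the first consonant+vowel as a prefix.
So bipikupw → bipikupwir.

bipikupwir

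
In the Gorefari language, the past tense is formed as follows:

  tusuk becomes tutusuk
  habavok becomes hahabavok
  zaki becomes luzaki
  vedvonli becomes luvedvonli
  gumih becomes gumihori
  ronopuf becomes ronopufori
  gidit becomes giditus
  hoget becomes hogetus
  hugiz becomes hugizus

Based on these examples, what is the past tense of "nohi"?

"nohi" ends in -i. The stems ending in -i (zaki → luzaki, vedvonli → luvedvonli) add the prefix lu-.
The other patterns: stems ending in -k repeat the first consonant+vowel as a prefix; stems ending in -f or -h add -ori; stems ending in -t or -z add -us.
So nohi → lunohi.

lunohi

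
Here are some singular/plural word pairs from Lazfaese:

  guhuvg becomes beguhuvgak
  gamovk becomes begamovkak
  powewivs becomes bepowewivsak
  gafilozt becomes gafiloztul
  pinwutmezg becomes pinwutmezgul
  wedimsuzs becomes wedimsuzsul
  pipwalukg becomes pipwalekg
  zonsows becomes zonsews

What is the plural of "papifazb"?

papifazbul

guhuvg and pinwutmezg both end in -g yet inflect differently (beguhuvgak, pinwutmezgul), so the final letter is not what conditions the rule; the second-to-last letter is.
"papifazb" has second-to-last letter 'z'. The stems whose second-to-last letter is 'z' (gafilozt → gafiloztul, pinwutmezg → pinwutmezgul, wedimsuzs → wedimsuzsul) add -ul.
So papifazb → papifazbul.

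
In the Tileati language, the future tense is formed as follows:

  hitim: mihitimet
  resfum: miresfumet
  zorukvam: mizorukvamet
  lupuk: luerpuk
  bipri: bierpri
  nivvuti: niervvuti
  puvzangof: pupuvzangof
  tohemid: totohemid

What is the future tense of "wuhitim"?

"wuhitim" ends in -m. The stems ending in -m (hitim → mihitimet, resfum → miresfumet, zorukvam → mizorukvamet) add mi- … -et around the stem.
The other patterns: stems ending in -i or -k insert -er- after the first vowel; stems ending in -d or -f repeat the first consonant+vowel as a prefix.
So wuhitim → miwuhitimet.

miwuhitimet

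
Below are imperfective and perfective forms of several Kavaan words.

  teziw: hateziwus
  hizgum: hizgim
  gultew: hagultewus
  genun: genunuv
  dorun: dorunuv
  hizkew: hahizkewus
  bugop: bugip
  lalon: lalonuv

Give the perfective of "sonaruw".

hasonaruwus

lalon and bugop both have last vowel 'o' yet inflect differently (lalonuv, bugip), so the last vowel is not what conditions the rule; the final letter is.
"sonaruw" ends in -w. The stems ending in -w (teziw → hateziwus, gultew → hagultewus, hizkew → hahizkewus) add ha- … -us around the stem.
The other patterns: stems ending in -n add -uv; stems ending in -m or -p change the last vowel to 'i'.
So sonaruw → hasonaruwus.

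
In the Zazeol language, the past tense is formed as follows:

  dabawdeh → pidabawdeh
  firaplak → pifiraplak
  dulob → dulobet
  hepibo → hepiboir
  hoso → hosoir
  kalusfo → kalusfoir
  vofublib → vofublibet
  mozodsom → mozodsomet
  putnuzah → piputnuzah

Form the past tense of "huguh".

"huguh" ends in -h. The stems ending in -h (dabawdeh → pidabawdeh, putnuzah → piputnuzah) add the prefix pi-.
So huguh → pihuguh.

pihuguh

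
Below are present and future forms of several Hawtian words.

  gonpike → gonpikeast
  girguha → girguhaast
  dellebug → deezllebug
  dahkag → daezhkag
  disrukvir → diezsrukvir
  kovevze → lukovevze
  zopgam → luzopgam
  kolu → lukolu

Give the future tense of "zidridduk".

luzidridduk

gonpike and kovevze both end in -e yet inflect differently (gonpikeast, lukovevze), so the final letter is not what conditions the rule; the first letter is.
"zidridduk" begins with z-. The one such stem in the data (zopgam → luzopgam) adds the prefix lu-, so the same rule applies.
The other patterns: stems beginning with g- add -ast; stems beginning with d- insert -ez- after the first vowel.
So zidridduk → luzidridduk.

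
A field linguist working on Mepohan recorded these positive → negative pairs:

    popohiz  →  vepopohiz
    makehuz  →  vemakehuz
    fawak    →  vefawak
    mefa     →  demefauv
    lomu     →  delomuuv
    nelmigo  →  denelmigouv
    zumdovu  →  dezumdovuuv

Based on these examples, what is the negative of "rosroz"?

verosroz

fawak and mefa both have last vowel 'a' yet inflect differently (vefawak, demefauv), so the last vowel is not what conditions the rule; whether the stem ends in a vowel or a consonant is.
"rosroz" ends in a consonant. The stems ending in a consonant (popohiz → vepopohiz, makehuz → vemakehuz, fawak → vefawak) add the prefix ve-.
The other pattern: stems ending in a vowel add de- … -uv around the stem.
So rosroz → verosroz.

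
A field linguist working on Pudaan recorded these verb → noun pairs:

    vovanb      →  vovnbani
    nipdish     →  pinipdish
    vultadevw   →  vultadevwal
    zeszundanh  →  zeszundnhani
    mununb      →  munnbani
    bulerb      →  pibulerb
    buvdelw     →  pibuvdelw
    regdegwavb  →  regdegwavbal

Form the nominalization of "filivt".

filivtal

mununb and regdegwavb both end in -b yet inflect differently (munnbani, regdegwavbal), so the final letter is not what conditions the rule; the second-to-last letter is.
"filivt" has second-to-last letter 'v'. The stems whose second-to-last letter is 'v' (regdegwavb → regdegwavbal, vultadevw → vultadevwal) add -al.
The other patterns: stems whose second-to-last letter is 'n' delete the last vowel and add -ani; stems whose second-to-last letter is 'l', 'r' or 's' add the prefix pi-.
So filivt → filivtal.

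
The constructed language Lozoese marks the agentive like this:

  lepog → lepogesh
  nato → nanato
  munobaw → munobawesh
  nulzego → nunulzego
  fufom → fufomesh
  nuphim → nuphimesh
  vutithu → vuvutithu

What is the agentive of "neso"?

neneso

nato and fufom both have last vowel 'o' yet inflect differently (nanato, fufomesh), so the last vowel is not what conditions the rule; whether the stem ends in a vowel or a consonant is.
"neso" ends in a vowel. The stems ending in a vowel (nato → nanato, nulzego → nunulzego, vutithu → vuvutithu) repeat the first consonant+vowel as a prefix.
So neso → neneso.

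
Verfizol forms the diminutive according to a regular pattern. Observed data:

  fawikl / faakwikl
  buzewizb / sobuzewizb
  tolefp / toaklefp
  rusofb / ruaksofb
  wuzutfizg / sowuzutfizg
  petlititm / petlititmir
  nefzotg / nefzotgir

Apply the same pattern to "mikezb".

buzewizb and rusofb both end in -b yet inflect differently (sobuzewizb, ruaksofb), so the final letter is not what conditions the rule; the second-to-last letter is.
"mikezb" has second-to-last letter 'z'. The stems whose second-to-last letter is 'z' (wuzutfizg → sowuzutfizg, buzewizb → sobuzewizb) add the prefix so-.
The other patterns: stems whose second-to-last letter is 'f' or 'k' insert -ak- after the first vowel; stems whose second-to-last letter is 't' add -ir.
So mikezb → somikezb.

somikezb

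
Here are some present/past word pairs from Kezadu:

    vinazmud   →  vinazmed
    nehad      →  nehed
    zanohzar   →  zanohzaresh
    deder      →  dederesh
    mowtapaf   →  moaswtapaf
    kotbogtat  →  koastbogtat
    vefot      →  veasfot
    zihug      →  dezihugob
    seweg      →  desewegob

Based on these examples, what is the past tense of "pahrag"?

nehad and zanohzar both have last vowel 'a' yet inflect differently (nehed, zanohzaresh), so the last vowel is not what conditions the rule; the final letter is.
"pahrag" ends in -g. The stems ending in -g (zihug → dezihugob, seweg → desewegob) add de- … -ob around the stem.
The other patterns: stems ending in -d change the last vowel to 'e'; stems ending in -r add -esh; stems ending in -f or -t insert -as- after the first vowel.
So pahrag → depahragob.

depahragob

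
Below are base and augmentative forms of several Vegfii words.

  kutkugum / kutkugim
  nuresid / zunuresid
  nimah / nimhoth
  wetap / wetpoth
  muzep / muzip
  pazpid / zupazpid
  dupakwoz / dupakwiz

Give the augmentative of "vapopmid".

wetap and muzep both end in -p yet inflect differently (wetpoth, muzip), so the final letter is not what conditions the rule; the last vowel is.
"vapopmid" has last vowel 'i'. The stems whose last vowel is 'i' (pazpid → zupazpid, nuresid → zunuresid) add the prefix zu-.
So vapopmid → zuvapopmid.

zuvapopmid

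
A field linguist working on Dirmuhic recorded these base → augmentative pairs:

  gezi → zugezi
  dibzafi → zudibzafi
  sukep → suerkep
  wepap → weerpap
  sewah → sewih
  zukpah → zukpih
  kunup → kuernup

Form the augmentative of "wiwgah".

sewah and wepap both have last vowel 'a' yet inflect differently (sewih, weerpap), so the last vowel is not what conditions the rule; the final letter is.
"wiwgah" ends in -h. The stems ending in -h (sewah → sewih, zukpah → zukpih) change the last vowel to 'i'.
The other patterns: stems ending in -i add the prefix zu-; stems ending in -p insert -er- after the first vowel.
So wiwgah → wiwgih.

wiwgih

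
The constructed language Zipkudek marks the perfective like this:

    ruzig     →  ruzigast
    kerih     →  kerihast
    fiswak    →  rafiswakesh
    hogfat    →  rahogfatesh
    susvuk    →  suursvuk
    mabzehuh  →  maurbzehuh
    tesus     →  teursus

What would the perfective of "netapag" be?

fiswak and susvuk both end in -k yet inflect differently (rafiswakesh, suursvuk), so the final letter is not what conditions the rule; the last vowel is.
"netapag" has last vowel 'a'. The stems whose last vowel is 'a' (fiswak → rafiswakesh, hogfat → rahogfatesh) add ra- … -esh around the stem.
The other patterns: stems whose last vowel is 'i' add -ast; stems whose last vowel is 'u' insert -ur- after the first vowel.
So netapag → ranetapagesh.

ranetapagesh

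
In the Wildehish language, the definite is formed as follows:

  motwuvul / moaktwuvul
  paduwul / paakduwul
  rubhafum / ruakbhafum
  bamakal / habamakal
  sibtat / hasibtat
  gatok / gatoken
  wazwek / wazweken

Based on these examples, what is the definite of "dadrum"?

motwuvul and bamakal both end in -l yet inflect differently (moaktwuvul, habamakal), so the final letter is not what conditions the rule; the last vowel is.
"dadrum" has last vowel 'u'. The stems whose last vowel is 'u' (motwuvul → moaktwuvul, paduwul → paakduwul, rubhafum → ruakbhafum) insert -ak- after the first vowel.
The other patterns: stems whose last vowel is 'a' add the prefix ha-; stems whose last vowel is 'e' or 'o' add -en.
So dadrum → daakdrum.

daakdrum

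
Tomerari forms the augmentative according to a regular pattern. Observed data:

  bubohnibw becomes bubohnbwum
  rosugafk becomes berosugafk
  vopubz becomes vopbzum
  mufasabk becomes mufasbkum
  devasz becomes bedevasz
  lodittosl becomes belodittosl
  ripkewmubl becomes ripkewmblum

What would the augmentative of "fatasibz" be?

fatasbzum

"fatasibz" has second-to-last letter 'b'. The stems whose second-to-last letter is 'b' (bubohnibw → bubohnbwum, ripkewmubl → ripkewmblum, vopubz → vopbzum) delete the last vowel and add -um.
So fatasibz → fatasbzum.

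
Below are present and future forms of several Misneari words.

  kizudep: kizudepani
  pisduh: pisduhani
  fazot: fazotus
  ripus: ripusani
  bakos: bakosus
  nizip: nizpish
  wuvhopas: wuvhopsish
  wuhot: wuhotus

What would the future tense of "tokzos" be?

tokzosus

kizudep and nizip both end in -p yet inflect differently (kizudepani, nizpish), so the final letter is not what conditions the rule; the last vowel is.
"tokzos" has last vowel 'o'. The stems whose last vowel is 'o' (wuhot → wuhotus, bakos → bakosus, fazot → fazotus) add -us.
So tokzos → tokzosus.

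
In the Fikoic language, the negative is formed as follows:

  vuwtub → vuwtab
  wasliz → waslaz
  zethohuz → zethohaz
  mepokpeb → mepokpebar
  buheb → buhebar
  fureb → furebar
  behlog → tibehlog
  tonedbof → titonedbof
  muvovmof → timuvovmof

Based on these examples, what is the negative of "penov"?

tipenov

vuwtub and mepokpeb both end in -b yet inflect differently (vuwtab, mepokpebar), so the final letter is not what conditions the rule; the last vowel is.
"penov" has last vowel 'o'. The stems whose last vowel is 'o' (behlog → tibehlog, tonedbof → titonedbof, muvovmof → timuvovmof) add the prefix ti-.
So penov → tipenov.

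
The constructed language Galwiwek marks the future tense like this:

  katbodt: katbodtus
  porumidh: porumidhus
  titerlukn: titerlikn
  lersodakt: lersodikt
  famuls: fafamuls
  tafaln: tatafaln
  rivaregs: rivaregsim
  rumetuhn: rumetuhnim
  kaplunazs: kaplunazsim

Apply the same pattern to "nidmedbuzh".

katbodt and lersodakt both end in -t yet inflect differently (katbodtus, lersodikt), so the final letter is not what conditions the rule; the second-to-last letter is.
"nidmedbuzh" has second-to-last letter 'z'. The one such stem in the data (kaplunazs → kaplunazsim) adds -im, so the same rule applies.
The other patterns: stems whose second-to-last letter is 'd' add -us; stems whose second-to-last letter is 'k' change the last vowel to 'i'; stems whose second-to-last letter is 'l' repeat the first consonant+vowel as a prefix.
So nidmedbuzh → nidmedbuzhim.

nidmedbuzhim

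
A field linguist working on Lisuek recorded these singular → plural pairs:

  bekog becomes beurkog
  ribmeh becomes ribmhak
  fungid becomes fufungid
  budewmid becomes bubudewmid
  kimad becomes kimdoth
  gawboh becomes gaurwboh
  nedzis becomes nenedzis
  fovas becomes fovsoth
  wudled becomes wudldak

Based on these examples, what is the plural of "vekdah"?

vekdhoth

"vekdah" has last vowel 'a'. The stems whose last vowel is 'a' (fovas → fovsoth, kimad → kimdoth) delete the last vowel and add -oth.
The other patterns: stems whose last vowel is 'o' insert -ur- after the first vowel; stems whose last vowel is 'e' delete the last vowel and add -ak; stems whose last vowel is 'i' repeat the first consonant+vowel as a prefix.
So vekdah → vekdhoth.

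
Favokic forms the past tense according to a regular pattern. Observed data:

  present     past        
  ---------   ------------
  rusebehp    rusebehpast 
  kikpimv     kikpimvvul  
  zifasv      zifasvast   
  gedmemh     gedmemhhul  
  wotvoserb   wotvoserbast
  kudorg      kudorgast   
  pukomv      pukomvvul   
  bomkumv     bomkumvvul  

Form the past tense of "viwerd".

bomkumv and zifasv both end in -v yet inflect differently (bomkumvvul, zifasvast), so the final letter is not what conditions the rule; the second-to-last letter is.
"viwerd" has second-to-last letter 'r'. The stems whose second-to-last letter is 'r' (kudorg → kudorgast, wotvoserb → wotvoserbast) add -ast.
The other pattern: stems whose second-to-last letter is 'm' double the final consonant and add -ul.
So viwerd → viwerdast.

viwerdast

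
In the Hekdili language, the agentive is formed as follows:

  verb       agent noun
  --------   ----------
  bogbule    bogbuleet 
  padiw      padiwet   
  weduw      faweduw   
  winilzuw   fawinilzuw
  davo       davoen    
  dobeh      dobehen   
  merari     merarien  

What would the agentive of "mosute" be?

mosuteen

padiw and weduw both end in -w yet inflect differently (padiwet, faweduw), so the final letter is not what conditions the rule; the first letter is.
"mosute" begins with m-. The one such stem in the data (merari → merarien) adds -en, so the same rule applies.
The other patterns: stems beginning with b- or p- add -et; stems beginning with w- add the prefix fa-.
So mosute → mosuteen.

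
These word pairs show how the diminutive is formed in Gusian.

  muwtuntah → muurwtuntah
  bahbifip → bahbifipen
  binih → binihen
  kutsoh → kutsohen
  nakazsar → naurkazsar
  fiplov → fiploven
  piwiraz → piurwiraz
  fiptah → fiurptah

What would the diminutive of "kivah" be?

muwtuntah and binih both end in -h yet inflect differently (muurwtuntah, binihen), so the final letter is not what conditions the rule; the last vowel is.
"kivah" has last vowel 'a'. The stems whose last vowel is 'a' (piwiraz → piurwiraz, muwtuntah → muurwtuntah, fiptah → fiurptah) insert -ur- after the first vowel.
The other pattern: stems whose last vowel is 'i' or 'o' add -en.
So kivah → kiurvah.

kiurvah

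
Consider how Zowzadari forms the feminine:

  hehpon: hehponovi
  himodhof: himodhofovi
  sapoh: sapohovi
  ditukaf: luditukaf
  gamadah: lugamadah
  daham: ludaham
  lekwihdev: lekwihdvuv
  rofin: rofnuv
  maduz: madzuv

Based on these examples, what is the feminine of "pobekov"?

himodhof and ditukaf both end in -f yet inflect differently (himodhofovi, luditukaf), so the final letter is not what conditions the rule; the last vowel is.
"pobekov" has last vowel 'o'. The stems whose last vowel is 'o' (hehpon → hehponovi, himodhof → himodhofovi, sapoh → sapohovi) add -ovi.
So pobekov → pobekovovi.

pobekovovi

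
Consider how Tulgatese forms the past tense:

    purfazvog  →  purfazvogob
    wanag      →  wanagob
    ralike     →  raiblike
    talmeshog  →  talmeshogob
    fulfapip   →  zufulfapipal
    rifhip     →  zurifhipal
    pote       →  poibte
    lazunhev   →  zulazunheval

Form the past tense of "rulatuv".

zurulatuval

ralike and lazunhev both have last vowel 'e' yet inflect differently (raiblike, zulazunheval), so the last vowel is not what conditions the rule; the final letter is.
"rulatuv" ends in -v. The one such stem in the data (lazunhev → zulazunheval) adds zu- … -al around the stem, so the same rule applies.
The other patterns: stems ending in -e insert -ib- after the first vowel; stems ending in -g add -ob.
So rulatuv → zurulatuval.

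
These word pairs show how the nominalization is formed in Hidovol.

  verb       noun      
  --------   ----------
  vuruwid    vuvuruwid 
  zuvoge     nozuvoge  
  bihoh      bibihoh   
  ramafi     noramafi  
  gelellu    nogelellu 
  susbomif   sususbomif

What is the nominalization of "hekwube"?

nohekwube

"hekwube" ends in a vowel. The stems ending in a vowel (zuvoge → nozuvoge, gelellu → nogelellu, ramafi → noramafi) add the prefix no-.
The other pattern: stems ending in a consonant repeat the first consonant+vowel as a prefix.
So hekwube → nohekwube.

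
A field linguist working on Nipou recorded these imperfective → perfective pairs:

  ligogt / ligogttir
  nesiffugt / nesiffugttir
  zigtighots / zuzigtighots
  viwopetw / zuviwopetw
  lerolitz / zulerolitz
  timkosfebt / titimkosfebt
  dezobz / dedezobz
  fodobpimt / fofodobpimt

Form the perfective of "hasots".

ligogt and timkosfebt both end in -t yet inflect differently (ligogttir, titimkosfebt), so the final letter is not what conditions the rule; the second-to-last letter is.
"hasots" has second-to-last letter 't'. The stems whose second-to-last letter is 't' (zigtighots → zuzigtighots, viwopetw → zuviwopetw, lerolitz → zulerolitz) add the prefix zu-.
The other patterns: stems whose second-to-last letter is 'g' double the final consonant and add -ir; stems whose second-to-last letter is 'b' or 'm' repeat the first consonant+vowel as a prefix.
So hasots → zuhasots.

zuhasots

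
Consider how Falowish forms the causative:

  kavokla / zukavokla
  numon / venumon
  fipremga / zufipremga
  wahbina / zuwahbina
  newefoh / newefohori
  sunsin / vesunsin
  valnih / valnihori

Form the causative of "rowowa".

zurowowa

newefoh and numon both have last vowel 'o' yet inflect differently (newefohori, venumon), so the last vowel is not what conditions the rule; the final letter is.
"rowowa" ends in -a. The stems ending in -a (fipremga → zufipremga, kavokla → zukavokla, wahbina → zuwahbina) add the prefix zu-.
The other patterns: stems ending in -h add -ori; stems ending in -n add the prefix ve-.
So rowowa → zurowowa.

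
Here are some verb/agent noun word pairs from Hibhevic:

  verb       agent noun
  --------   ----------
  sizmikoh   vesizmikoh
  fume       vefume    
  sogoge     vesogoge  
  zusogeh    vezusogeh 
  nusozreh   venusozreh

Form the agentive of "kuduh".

Every pair shown (sizmikoh → vesizmikoh, fume → vefume, sogoge → vesogoge, …) follows the same rule: add the prefix ve-.
So kuduh → vekuduh.

vekuduh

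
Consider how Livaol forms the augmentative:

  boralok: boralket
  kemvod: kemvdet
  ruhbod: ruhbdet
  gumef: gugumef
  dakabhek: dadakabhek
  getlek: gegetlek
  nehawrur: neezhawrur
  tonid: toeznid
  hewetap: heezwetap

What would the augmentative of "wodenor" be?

wodenret

boralok and dakabhek both end in -k yet inflect differently (boralket, dadakabhek), so the final letter is not what conditions the rule; the last vowel is.
"wodenor" has last vowel 'o'. The stems whose last vowel is 'o' (boralok → boralket, kemvod → kemvdet, ruhbod → ruhbdet) delete the last vowel and add -et.
So wodenor → wodenret.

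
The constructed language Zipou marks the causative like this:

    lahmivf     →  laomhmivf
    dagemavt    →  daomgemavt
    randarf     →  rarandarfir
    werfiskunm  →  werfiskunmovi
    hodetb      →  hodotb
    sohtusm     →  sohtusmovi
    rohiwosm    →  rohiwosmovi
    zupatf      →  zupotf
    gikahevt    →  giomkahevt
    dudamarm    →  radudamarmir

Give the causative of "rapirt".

rarapirtir

randarf and zupatf both end in -f yet inflect differently (rarandarfir, zupotf), so the final letter is not what conditions the rule; the second-to-last letter is.
"rapirt" has second-to-last letter 'r'. The stems whose second-to-last letter is 'r' (dudamarm → radudamarmir, randarf → rarandarfir) add ra- … -ir around the stem.
The other patterns: stems whose second-to-last letter is 't' change the last vowel to 'o'; stems whose second-to-last letter is 'v' insert -om- after the first vowel; stems whose second-to-last letter is 'n' or 's' add -ovi.
So rapirt → rarapirtir.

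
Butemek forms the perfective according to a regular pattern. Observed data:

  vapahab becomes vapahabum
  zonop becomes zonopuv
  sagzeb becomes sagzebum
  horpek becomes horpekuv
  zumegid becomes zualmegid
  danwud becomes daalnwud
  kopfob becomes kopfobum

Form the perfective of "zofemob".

zofemobum

"zofemob" ends in -b. The stems ending in -b (kopfob → kopfobum, vapahab → vapahabum, sagzeb → sagzebum) add -um.
So zofemob → zofemobum.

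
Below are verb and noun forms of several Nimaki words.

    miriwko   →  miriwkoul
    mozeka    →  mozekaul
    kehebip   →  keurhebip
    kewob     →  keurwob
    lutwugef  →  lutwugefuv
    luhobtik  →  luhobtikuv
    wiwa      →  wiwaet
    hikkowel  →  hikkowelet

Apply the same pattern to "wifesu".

mozeka and wiwa both end in -a yet inflect differently (mozekaul, wiwaet), so the final letter is not what conditions the rule; the first letter is.
"wifesu" begins with w-. The one such stem in the data (wiwa → wiwaet) adds -et, so the same rule applies.
The other patterns: stems beginning with m- add -ul; stems beginning with k- insert -ur- after the first vowel; stems beginning with l- add -uv.
So wifesu → wifesuet.

wifesuet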